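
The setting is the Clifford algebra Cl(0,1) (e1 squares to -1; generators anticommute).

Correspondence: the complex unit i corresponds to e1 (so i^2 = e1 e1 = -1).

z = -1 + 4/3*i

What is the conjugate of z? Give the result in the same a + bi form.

In blades: z = -1 + 4/3*e1.
Conjugation here is Clifford conjugation: the scalar is fixed and the grade-1 and grade-2 blades all flip sign, giving -1 - 4/3*e1; translating back:
Answer: -1 - 4/3*i


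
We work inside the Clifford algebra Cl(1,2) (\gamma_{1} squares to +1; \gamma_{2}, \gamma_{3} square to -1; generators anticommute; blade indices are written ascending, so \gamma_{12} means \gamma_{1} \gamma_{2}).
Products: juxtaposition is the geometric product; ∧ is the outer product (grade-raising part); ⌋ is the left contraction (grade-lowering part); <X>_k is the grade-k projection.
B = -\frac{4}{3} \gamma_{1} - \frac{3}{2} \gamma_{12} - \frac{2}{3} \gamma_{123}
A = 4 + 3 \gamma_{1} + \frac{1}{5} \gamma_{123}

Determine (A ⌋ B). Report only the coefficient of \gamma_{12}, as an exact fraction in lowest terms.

step 1: -\frac{58}{15} - \frac{16}{3} \gamma_{1} - \frac{9}{2} \gamma_{2} - 6 \gamma_{12} - 2 \gamma_{23} - \frac{8}{3} \gamma_{123}
Answer: -6


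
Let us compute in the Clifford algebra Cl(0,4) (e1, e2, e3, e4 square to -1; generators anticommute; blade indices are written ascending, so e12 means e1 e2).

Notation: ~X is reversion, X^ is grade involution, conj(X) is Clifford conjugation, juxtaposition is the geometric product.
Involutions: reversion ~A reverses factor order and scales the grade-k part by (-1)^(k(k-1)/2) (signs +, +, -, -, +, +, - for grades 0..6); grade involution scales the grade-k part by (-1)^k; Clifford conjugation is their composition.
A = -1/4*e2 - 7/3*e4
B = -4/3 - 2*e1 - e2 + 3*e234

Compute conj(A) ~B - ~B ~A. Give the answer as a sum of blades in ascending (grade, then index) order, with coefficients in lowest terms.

first term: 1/4 - 1/3*e2 - 28/9*e4 + 1/2*e12 + 14/3*e14 + 7*e23 + 7/3*e24 + 3/4*e34
second term: -1/4 + 1/3*e2 + 28/9*e4 + 1/2*e12 + 14/3*e14 - 7*e23 + 7/3*e24 - 3/4*e34
Answer: 1/2 - 2/3*e2 - 56/9*e4 + 14*e23 + 3/2*e34


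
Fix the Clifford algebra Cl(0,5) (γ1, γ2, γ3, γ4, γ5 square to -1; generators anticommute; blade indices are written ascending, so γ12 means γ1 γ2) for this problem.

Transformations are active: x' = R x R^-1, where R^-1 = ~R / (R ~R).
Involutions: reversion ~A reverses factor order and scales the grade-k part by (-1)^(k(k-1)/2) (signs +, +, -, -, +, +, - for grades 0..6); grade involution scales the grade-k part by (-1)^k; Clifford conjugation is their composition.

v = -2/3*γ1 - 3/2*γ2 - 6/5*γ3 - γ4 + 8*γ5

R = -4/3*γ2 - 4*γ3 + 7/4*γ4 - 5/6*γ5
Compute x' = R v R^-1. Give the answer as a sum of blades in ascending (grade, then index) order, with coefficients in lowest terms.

~R = -4/3*γ2 - 4*γ3 + 7/4*γ4 - 5/6*γ5, and R ~R = -3101/144, so R^-1 = ~R / (-3101/144).
R v = 97/60 - 8/9*γ12 - 8/3*γ13 + 7/6*γ14 - 5/9*γ15 - 22/5*γ23 + 95/24*γ24 - 143/12*γ25 + 61/10*γ34 - 33*γ35 + 79/6*γ45
Answer: 2/3*γ1 + 52723/31010*γ2 + 27918/15505*γ3 + 1633/2215*γ4 - 24420/3101*γ5


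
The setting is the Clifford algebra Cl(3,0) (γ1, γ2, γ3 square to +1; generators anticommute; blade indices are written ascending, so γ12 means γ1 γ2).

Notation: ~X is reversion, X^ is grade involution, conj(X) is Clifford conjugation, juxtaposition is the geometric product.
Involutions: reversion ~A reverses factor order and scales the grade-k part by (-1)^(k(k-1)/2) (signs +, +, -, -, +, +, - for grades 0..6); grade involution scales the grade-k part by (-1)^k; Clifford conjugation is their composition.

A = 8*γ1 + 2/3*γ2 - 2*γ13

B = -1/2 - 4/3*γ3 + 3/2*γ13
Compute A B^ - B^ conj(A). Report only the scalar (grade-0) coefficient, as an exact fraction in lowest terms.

first term: 3 - 20/3*γ1 - 1/3*γ2 + 12*γ3 + 35/3*γ13 + 8/9*γ23 - γ123
second term: -3 + 4/3*γ1 + 1/3*γ2 + 12*γ3 + 29/3*γ13 + 8/9*γ23 + γ123
Answer: 6


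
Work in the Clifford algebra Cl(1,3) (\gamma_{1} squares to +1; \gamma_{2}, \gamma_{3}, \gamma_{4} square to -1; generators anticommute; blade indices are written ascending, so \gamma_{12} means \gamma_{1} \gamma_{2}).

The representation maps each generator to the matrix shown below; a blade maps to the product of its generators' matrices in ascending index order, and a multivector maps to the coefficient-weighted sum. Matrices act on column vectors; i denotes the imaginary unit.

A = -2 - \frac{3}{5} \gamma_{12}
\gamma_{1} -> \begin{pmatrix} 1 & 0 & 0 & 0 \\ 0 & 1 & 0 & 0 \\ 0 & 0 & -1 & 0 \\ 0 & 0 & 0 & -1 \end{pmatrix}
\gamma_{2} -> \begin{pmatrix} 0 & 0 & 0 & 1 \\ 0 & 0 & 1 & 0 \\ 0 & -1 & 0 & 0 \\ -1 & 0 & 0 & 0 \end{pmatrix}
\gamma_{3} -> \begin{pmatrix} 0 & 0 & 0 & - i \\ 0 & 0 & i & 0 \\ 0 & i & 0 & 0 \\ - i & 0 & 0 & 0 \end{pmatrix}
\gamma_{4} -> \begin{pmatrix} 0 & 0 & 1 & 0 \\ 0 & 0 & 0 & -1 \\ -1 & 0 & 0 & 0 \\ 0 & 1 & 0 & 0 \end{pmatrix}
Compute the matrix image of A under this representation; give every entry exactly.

Bivector images (products of the table entries): rho(\gamma_{12}) = rho(\gamma_{1})rho(\gamma_{2}) = \begin{pmatrix} 0 & 0 & 0 & 1 \\ 0 & 0 & 1 & 0 \\ 0 & 1 & 0 & 0 \\ 1 & 0 & 0 & 0 \end{pmatrix}.
M = (-2)*1 + (-\frac{3}{5})*rho(\gamma_{12}), summed entrywise (1 is the identity matrix):
Answer: \begin{pmatrix} -2 & 0 & 0 & - \frac{3}{5} \\ 0 & -2 & - \frac{3}{5} & 0 \\ 0 & - \frac{3}{5} & -2 & 0 \\ - \frac{3}{5} & 0 & 0 & -2 \end{pmatrix}


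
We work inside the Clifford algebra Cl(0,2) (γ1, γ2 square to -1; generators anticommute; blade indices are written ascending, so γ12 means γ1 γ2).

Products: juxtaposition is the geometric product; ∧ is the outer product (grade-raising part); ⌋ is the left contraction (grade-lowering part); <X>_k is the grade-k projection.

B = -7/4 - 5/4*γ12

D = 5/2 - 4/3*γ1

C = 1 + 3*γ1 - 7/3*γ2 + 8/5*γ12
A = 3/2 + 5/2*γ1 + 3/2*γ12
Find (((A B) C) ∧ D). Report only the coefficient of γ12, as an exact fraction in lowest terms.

step 1: -3/4 - 35/8*γ1 + 25/8*γ2 - 9/2*γ12
step 2: 403/15 - 97/8*γ1 - 13/8*γ2 - 73/15*γ12
step 3: 403/6 - 47617/720*γ1 - 65/16*γ2 - 43/3*γ12
Answer: -43/3


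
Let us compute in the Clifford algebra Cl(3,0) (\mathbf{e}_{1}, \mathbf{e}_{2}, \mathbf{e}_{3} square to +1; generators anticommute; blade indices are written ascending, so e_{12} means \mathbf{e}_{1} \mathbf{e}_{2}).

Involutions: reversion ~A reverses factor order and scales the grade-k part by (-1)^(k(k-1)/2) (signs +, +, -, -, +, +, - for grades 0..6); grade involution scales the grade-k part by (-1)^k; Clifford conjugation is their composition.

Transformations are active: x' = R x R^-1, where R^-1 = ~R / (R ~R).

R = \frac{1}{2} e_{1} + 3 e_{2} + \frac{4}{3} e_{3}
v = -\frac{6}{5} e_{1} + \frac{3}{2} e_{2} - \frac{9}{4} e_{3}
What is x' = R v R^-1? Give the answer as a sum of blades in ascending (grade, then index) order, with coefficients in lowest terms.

~R = \frac{1}{2} e_{1} + 3 e_{2} + \frac{4}{3} e_{3}, and R ~R = \frac{397}{36}, so R^-1 = ~R / (\frac{397}{36}).
R v = \frac{9}{10} + \frac{87}{20} e_{12} + \frac{19}{40} e_{13} - \frac{35}{4} e_{23}
Answer: \frac{2544}{1985} e_{1} - \frac{4011}{3970} e_{2} + \frac{19593}{7940} e_{3}


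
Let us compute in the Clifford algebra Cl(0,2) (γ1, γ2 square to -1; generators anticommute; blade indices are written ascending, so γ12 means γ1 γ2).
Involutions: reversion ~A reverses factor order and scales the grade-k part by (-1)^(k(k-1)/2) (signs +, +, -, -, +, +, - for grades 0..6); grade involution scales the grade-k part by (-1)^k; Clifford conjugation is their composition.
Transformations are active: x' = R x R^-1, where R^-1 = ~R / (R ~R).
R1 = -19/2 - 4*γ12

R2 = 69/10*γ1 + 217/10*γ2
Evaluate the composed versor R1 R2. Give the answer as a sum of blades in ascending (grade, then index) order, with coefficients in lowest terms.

Distribute over the terms of R1 (each basis-blade product reordered to ascending indices, repeated generators contracted through their squares):
(-19/2) R2 = -1311/20*γ1 - 4123/20*γ2
(-4*γ12) R2 = 434/5*γ1 - 138/5*γ2
Summing the partial products and collecting blades:
Answer: 85/4*γ1 - 935/4*γ2


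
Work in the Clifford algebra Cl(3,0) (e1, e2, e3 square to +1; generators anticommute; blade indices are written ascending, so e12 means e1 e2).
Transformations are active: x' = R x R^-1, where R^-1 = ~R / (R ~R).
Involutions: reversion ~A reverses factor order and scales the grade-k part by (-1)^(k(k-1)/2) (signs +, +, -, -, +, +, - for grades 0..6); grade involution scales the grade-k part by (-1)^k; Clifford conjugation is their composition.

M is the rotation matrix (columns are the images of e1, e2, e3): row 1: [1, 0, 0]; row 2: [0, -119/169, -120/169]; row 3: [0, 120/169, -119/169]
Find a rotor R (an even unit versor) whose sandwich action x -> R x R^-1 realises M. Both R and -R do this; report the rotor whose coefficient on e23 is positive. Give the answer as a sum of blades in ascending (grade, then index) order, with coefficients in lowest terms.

Method: write R = a + b12*e12 + b13*e13 + b23*e23 with a^2 + b12^2 + b13^2 + b23^2 = 1 (so R^-1 = ~R). Expanding the columns R e_j ~R gives tr M = 4a^2 - 1 and, from the antisymmetric part, M21 - M12 = -4a*b12, M13 - M31 = 4a*b13, M32 - M23 = -4a*b23.
Here tr M = -69/169, so a^2 = (1 + tr M)/4 = 25/169 and a = ±5/13. Taking a = 5/13: M21 - M12 = 0, M13 - M31 = 0, M32 - M23 = 240/169, giving b12 = 0, b13 = 0, b23 = -12/13, i.e. R = 5/13 - 12/13*e23.
Its e23 coefficient is negative, so report the other preimage -R.
Answer: -5/13 + 12/13*e23. Key observation: the double cover Spin(3) -> SO(3) sends R and -R to the same matrix (trace -69/169 here), so the stated sign of the e23 coefficient is what selects one sheet.


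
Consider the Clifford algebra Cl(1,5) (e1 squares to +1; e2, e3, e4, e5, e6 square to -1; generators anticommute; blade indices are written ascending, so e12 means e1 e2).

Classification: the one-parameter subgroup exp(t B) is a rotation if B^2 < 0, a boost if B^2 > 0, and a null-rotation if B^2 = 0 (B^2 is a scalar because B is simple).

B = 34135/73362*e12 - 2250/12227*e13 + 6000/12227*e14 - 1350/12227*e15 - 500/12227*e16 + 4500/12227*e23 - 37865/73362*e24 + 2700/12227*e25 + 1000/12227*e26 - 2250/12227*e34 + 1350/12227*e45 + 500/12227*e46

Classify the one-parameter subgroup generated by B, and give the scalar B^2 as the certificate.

B^2 term by term: the squares give (34135/73362)^2*(e12)^2 + (-2250/12227)^2*(e13)^2 + (6000/12227)^2*(e14)^2 + (-1350/12227)^2*(e15)^2 + (-500/12227)^2*(e16)^2 + (4500/12227)^2*(e23)^2 + (-37865/73362)^2*(e24)^2 + (2700/12227)^2*(e25)^2 + (1000/12227)^2*(e26)^2 + (-2250/12227)^2*(e34)^2 + (1350/12227)^2*(e45)^2 + (500/12227)^2*(e46)^2 = 1165198225/5381983044*(+1) + 5062500/149499529*(+1) + 36000000/149499529*(+1) + 1822500/149499529*(+1) + 250000/149499529*(+1) + 20250000/149499529*(-1) + 1433758225/5381983044*(-1) + 7290000/149499529*(-1) + 1000000/149499529*(-1) + 5062500/149499529*(-1) + 1822500/149499529*(-1) + 250000/149499529*(-1) = 0 (each basis 2-blade squares to minus the product of its generators' squares); cross terms between blades sharing an index anticommute and cancel; the commuting (index-disjoint) pairs give grade-4 terms 2*c*c'*(blade product), which cancel blade by blade — e1234: -25601250/149499529 - 28398750/149499529 + 54000000/149499529 = 0; e1235: 12150000/149499529 - 12150000/149499529 = 0; e1236: 4500000/149499529 - 4500000/149499529 = 0; e1245: 15360750/149499529 - 32400000/149499529 + 17039250/149499529 = 0; e1246: 17067500/448498587 - 12000000/149499529 + 18932500/448498587 = 0; e1256: 2700000/149499529 - 2700000/149499529 = 0; e1345: -6075000/149499529 + 6075000/149499529 = 0; e1346: -2250000/149499529 + 2250000/149499529 = 0; e1456: 1350000/149499529 - 1350000/149499529 = 0; e2345: 12150000/149499529 - 12150000/149499529 = 0; e2346: 4500000/149499529 - 4500000/149499529 = 0; e2456: -2700000/149499529 + 2700000/149499529 = 0 — confirming B is simple. So B^2 = 0.
Answer: null-rotation, certificate B^2 = 0. Check the certificate: B^2 = 0, and that sign is decisive whatever form B takes.


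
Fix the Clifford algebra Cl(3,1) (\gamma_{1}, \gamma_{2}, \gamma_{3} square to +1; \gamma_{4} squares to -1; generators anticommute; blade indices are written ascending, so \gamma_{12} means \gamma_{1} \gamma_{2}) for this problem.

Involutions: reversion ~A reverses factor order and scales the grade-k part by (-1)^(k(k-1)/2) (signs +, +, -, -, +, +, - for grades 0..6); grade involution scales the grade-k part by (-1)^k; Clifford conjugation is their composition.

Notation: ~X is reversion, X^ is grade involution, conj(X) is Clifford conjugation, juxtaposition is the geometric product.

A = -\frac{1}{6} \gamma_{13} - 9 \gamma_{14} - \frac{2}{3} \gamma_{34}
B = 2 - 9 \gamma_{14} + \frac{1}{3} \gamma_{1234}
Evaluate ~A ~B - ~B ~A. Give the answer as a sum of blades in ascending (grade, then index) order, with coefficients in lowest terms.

first term: 81 + \frac{2}{9} \gamma_{12} - \frac{17}{3} \gamma_{13} + 18 \gamma_{14} + 3 \gamma_{23} + \frac{1}{18} \gamma_{24} - \frac{1}{6} \gamma_{34}
second term: 81 + \frac{2}{9} \gamma_{12} + \frac{19}{3} \gamma_{13} + 18 \gamma_{14} + 3 \gamma_{23} + \frac{1}{18} \gamma_{24} + \frac{17}{6} \gamma_{34}
Answer: -12 \gamma_{13} - 3 \gamma_{34}


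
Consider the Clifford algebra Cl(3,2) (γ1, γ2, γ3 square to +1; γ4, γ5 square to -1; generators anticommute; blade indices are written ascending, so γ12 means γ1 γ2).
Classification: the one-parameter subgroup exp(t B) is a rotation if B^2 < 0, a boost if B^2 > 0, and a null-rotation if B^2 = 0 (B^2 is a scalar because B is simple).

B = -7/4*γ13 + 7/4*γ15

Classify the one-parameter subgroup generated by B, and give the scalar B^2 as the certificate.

B^2 term by term: the squares give (-7/4)^2*(γ13)^2 + (7/4)^2*(γ15)^2 = 49/16*(-1) + 49/16*(+1) = 0 (each basis 2-blade squares to minus the product of its generators' squares); cross terms between blades sharing an index anticommute and cancel. So B^2 = 0.
Answer: null-rotation, certificate B^2 = 0. No conjugation can change B^2 = 0; the sign gives the class.


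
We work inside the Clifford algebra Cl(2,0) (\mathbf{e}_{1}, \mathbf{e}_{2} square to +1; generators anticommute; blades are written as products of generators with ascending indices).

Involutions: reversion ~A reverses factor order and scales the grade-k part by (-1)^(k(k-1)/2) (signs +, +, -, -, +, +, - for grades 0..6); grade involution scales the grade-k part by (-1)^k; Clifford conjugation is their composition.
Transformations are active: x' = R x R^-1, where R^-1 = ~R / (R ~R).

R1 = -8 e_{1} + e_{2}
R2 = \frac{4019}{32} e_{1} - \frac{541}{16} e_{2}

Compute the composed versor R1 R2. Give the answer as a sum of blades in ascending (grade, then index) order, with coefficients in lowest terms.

Distribute over the terms of R1 (each basis-blade product reordered to ascending indices, repeated generators contracted through their squares):
(-8 e_{1}) R2 = -\frac{4019}{4} + \frac{541}{2} e_{1} e_{2}
(e_{2}) R2 = -\frac{541}{16} - \frac{4019}{32} e_{1} e_{2}
Summing the partial products and collecting blades:
Answer: -\frac{16617}{16} + \frac{4637}{32} e_{1} e_{2}


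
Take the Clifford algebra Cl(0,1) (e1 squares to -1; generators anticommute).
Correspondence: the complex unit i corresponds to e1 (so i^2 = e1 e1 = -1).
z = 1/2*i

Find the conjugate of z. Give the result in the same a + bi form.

In blades: z = 1/2*e1.
Conjugation here is Clifford conjugation: the scalar is fixed and the grade-1 and grade-2 blades all flip sign, giving -1/2*e1; translating back:
Answer: -1/2*i


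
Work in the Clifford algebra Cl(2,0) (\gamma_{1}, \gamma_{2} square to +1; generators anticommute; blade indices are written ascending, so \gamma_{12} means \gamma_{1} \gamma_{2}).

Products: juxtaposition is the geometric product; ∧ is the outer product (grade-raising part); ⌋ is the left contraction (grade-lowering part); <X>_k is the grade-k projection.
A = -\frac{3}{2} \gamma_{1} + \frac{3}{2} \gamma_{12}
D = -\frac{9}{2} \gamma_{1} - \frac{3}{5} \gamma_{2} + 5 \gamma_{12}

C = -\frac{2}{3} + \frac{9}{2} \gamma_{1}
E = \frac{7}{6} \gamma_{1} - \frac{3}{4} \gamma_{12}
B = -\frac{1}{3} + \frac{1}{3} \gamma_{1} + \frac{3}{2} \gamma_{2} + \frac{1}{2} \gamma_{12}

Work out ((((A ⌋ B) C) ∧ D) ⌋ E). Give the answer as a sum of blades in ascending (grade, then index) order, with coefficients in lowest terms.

step 1: -\frac{5}{4} - \frac{3}{4} \gamma_{2}
step 2: \frac{5}{6} - \frac{45}{8} \gamma_{1} + \frac{1}{2} \gamma_{2} + \frac{27}{8} \gamma_{12}
step 3: -\frac{15}{4} \gamma_{1} - \frac{1}{2} \gamma_{2} + \frac{235}{24} \gamma_{12}
step 4: \frac{95}{32} - \frac{3}{8} \gamma_{1} + \frac{45}{16} \gamma_{2}
Answer: \frac{95}{32} - \frac{3}{8} \gamma_{1} + \frac{45}{16} \gamma_{2}


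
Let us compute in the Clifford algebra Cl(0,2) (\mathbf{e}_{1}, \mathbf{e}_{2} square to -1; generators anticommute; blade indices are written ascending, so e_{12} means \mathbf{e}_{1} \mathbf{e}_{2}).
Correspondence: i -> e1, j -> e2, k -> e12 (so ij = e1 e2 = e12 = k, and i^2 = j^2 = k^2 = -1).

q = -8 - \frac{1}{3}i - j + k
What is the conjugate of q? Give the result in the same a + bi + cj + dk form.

In blades: q = -8 - \frac{1}{3} e_{1} - e_{2} + e_{12}.
Conjugation here is Clifford conjugation: the scalar is fixed and the grade-1 and grade-2 blades all flip sign, giving -8 + \frac{1}{3} e_{1} + e_{2} - e_{12}; translating back:
Answer: -8 + \frac{1}{3}i + j - k


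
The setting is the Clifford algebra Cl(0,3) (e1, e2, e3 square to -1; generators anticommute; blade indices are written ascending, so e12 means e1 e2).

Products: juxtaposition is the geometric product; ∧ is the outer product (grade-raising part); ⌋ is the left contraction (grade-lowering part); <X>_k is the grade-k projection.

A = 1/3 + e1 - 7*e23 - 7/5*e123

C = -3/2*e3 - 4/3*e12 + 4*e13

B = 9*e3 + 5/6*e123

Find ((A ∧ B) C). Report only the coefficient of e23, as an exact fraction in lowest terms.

step 1: 3*e3 + 9*e13 + 5/18*e123
step 2: -63/2 + 51/2*e1 + 10/9*e2 + 10/27*e3 + 5/12*e12 + 12*e23 - 4*e123
Answer: 12


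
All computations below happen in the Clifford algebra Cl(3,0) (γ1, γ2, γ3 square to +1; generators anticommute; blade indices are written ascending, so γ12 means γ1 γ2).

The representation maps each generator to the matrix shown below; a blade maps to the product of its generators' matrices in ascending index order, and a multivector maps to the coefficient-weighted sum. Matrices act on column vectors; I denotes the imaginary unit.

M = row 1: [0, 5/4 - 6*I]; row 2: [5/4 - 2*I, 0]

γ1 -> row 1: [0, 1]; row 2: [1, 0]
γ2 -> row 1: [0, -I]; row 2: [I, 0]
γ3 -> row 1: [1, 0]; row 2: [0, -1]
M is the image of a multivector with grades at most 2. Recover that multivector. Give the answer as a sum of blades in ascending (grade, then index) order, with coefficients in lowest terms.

Method: 1, rho(γ1), rho(γ2), rho(γ3) form a trace-orthogonal basis of the 2x2 complex matrices (tr(X Y) = 2 if X = Y, else 0), so M = m0*1 + m1*rho(γ1) + m2*rho(γ2) + m3*rho(γ3) with m0 = tr(M)/2 = 0, m1 = tr(M rho(γ1))/2 = 5/4 - 4*I, m2 = tr(M rho(γ2))/2 = 2, m3 = tr(M rho(γ3))/2 = 0.
Multiplying table entries, the bivector images are rho(γ12) = I*rho(γ3), rho(γ13) = -I*rho(γ2), rho(γ23) = I*rho(γ1); with real blade coefficients the real parts of m0..m3 are the coefficients of 1, γ1, γ2, γ3 and the imaginary parts give the bivectors (γ23: Im m1, γ13: -Im m2, γ12: Im m3).
Answer: 5/4*γ1 + 2*γ2 - 4*γ23


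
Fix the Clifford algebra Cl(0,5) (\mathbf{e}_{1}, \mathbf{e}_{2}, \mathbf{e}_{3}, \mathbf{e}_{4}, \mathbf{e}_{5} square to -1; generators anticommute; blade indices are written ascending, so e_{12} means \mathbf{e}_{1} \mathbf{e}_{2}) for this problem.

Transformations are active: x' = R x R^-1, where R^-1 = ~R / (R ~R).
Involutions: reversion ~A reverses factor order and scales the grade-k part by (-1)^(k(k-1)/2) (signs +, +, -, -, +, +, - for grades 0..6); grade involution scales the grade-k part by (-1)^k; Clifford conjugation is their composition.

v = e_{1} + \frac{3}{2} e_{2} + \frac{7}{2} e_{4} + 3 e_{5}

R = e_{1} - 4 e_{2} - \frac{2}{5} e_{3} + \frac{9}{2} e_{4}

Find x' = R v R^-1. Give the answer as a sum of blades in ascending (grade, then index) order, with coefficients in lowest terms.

~R = e_{1} - 4 e_{2} - \frac{2}{5} e_{3} + \frac{9}{2} e_{4}, and R ~R = -\frac{3741}{100}, so R^-1 = ~R / (-\frac{3741}{100}).
R v = -\frac{43}{4} + \frac{11}{2} e_{12} + \frac{2}{5} e_{13} - e_{14} + 3 e_{15} + \frac{3}{5} e_{23} - \frac{83}{4} e_{24} - 12 e_{25} - \frac{7}{5} e_{34} - \frac{6}{5} e_{35} + \frac{27}{2} e_{45}
Answer: -\frac{37}{87} e_{1} - \frac{661}{174} e_{2} - \frac{20}{87} e_{3} - \frac{53}{58} e_{4} - 3 e_{5}


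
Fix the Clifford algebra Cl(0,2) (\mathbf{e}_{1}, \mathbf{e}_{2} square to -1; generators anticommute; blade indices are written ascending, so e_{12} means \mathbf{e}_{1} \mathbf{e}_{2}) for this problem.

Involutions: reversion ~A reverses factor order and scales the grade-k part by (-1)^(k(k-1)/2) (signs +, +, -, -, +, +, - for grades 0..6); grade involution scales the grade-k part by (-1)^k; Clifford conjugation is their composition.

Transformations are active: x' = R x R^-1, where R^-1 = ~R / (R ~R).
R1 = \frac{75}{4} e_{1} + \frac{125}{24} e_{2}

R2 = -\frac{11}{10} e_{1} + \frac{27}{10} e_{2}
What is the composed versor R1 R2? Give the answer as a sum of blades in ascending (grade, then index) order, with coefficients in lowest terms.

Distribute over the terms of R1 (each basis-blade product reordered to ascending indices, repeated generators contracted through their squares):
(\frac{75}{4} e_{1}) R2 = \frac{165}{8} + \frac{405}{8} e_{12}
(\frac{125}{24} e_{2}) R2 = -\frac{225}{16} + \frac{275}{48} e_{12}
Summing the partial products and collecting blades:
Answer: \frac{105}{16} + \frac{2705}{48} e_{12}


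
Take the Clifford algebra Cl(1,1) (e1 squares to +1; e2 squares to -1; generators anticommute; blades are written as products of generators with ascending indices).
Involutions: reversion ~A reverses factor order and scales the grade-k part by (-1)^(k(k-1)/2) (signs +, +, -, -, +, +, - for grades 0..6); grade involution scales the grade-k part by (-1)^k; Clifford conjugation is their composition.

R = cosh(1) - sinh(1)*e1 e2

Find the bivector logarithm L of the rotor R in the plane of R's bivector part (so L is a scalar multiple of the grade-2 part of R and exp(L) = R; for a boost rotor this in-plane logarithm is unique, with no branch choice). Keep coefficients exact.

The scalar part of R is cosh(1), which fixes the rapidity magnitude through cosh (cosh is even, so it cannot fix the sign — the bivector part carries that); dividing the bivector part by sinh of the rapidity gives the plane, and L = rapidity * plane, where the joint sign ambiguity of (rapidity, plane) cancels in the product.
Concretely: cosh(rapidity) = cosh(1) gives rapidity = ±1, and since rapidity/sinh(rapidity) is even the sign is immaterial: L = (rapidity/sinh(rapidity)) * <R>_2 = (1/sinh(1)) * <R>_2.
Answer: -e1 e2


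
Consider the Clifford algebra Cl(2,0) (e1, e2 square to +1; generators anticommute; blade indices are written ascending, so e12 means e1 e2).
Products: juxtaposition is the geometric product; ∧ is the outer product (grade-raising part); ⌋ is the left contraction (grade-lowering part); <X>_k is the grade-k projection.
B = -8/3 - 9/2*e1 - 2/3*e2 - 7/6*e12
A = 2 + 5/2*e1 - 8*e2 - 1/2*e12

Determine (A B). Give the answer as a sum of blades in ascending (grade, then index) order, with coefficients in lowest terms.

step 1: -71/6 - 74/3*e1 + 89/6*e2 - 116/3*e12
Answer: -71/6 - 74/3*e1 + 89/6*e2 - 116/3*e12


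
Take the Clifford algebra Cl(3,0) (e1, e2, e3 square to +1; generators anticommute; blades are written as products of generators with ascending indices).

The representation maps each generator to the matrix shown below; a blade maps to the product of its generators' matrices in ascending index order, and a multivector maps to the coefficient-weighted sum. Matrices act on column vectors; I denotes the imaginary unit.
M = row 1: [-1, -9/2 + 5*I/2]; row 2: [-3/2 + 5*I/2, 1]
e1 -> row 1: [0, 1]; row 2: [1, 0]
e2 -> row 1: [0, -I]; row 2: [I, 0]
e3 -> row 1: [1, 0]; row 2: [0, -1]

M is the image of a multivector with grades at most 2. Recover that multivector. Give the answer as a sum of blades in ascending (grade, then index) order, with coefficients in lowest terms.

Method: 1, rho(e1), rho(e2), rho(e3) form a trace-orthogonal basis of the 2x2 complex matrices (tr(X Y) = 2 if X = Y, else 0), so M = m0*1 + m1*rho(e1) + m2*rho(e2) + m3*rho(e3) with m0 = tr(M)/2 = 0, m1 = tr(M rho(e1))/2 = -3 + 5*I/2, m2 = tr(M rho(e2))/2 = -3*I/2, m3 = tr(M rho(e3))/2 = -1.
Multiplying table entries, the bivector images are rho(e1 e2) = I*rho(e3), rho(e1 e3) = -I*rho(e2), rho(e2 e3) = I*rho(e1); with real blade coefficients the real parts of m0..m3 are the coefficients of 1, e1, e2, e3 and the imaginary parts give the bivectors (e2 e3: Im m1, e1 e3: -Im m2, e1 e2: Im m3).
Answer: -3*e1 - e3 + 3/2*e1 e3 + 5/2*e2 e3


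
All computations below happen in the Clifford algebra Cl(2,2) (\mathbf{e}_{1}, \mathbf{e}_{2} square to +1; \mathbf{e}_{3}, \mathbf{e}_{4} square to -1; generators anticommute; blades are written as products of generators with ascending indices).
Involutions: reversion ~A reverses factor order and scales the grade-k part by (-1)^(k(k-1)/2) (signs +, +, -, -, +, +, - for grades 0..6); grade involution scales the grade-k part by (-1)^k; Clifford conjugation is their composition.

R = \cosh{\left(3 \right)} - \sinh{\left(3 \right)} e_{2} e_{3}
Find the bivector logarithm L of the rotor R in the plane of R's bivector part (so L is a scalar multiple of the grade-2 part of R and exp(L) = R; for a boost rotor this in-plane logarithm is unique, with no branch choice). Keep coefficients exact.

The scalar part of R is \cosh{\left(3 \right)}, so cosh pins the rapidity up to sign — the sign comes from the bivector part; dividing that part by sinh of the rapidity yields the plane, and the in-plane L = rapidity * plane is unique because the two sign choices cancel.
Concretely: cosh(rapidity) = \cosh{\left(3 \right)} gives rapidity = ±3, and since rapidity/sinh(rapidity) is even the sign is immaterial: L = (rapidity/sinh(rapidity)) * <R>_2 = (\frac{3}{\sinh{\left(3 \right)}}) * <R>_2.
Answer: -3 e_{2} e_{3}


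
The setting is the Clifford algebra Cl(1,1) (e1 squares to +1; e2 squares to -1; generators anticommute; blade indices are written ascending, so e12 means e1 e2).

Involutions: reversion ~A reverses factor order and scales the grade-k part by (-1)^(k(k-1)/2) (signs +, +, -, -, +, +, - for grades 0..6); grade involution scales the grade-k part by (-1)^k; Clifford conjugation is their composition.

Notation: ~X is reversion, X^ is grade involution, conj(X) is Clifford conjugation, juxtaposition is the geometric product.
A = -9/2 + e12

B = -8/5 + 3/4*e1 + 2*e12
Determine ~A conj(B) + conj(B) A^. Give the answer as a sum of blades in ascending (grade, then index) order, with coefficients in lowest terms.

first term: 46/5 + 27/8*e1 - 3/4*e2 + 53/5*e12
second term: 26/5 + 27/8*e1 - 3/4*e2 + 37/5*e12
Answer: 72/5 + 27/4*e1 - 3/2*e2 + 18*e12


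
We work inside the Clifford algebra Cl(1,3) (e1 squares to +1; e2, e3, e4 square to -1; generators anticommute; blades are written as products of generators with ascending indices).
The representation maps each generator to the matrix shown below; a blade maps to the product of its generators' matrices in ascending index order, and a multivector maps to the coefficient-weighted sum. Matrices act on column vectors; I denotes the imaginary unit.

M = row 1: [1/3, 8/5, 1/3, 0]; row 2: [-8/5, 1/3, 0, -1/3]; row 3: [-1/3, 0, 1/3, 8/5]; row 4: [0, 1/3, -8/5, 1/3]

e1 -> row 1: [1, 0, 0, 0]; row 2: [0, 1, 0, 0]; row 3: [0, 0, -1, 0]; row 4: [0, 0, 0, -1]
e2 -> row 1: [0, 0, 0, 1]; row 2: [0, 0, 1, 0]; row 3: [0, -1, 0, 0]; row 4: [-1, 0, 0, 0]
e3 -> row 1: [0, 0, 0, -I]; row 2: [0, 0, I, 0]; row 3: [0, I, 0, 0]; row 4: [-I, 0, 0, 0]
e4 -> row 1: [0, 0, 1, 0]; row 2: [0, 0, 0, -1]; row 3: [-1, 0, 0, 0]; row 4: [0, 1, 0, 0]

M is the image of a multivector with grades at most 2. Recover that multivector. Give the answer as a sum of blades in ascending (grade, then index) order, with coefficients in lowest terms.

Method: the blade images are trace-orthogonal — tr(rho(e_A) rho(e_B)^-1) = 4 if A = B and 0 otherwise — and rho(e_A)^-1 = (e_A)^2 * rho(e_A) with (e_A)^2 = +1 or -1, so the coefficient of e_A in the preimage is (e_A)^2 * tr(M rho(e_A))/4.
Nonzero projections over blades of grade <= 2: 1: (1)^2 = +1, tr(M 1) = 4/3, coefficient 1/3; e4: (e4)^2 = -1, tr(M rho(e4)) = -4/3, coefficient 1/3; e2 e4: (e2 e4)^2 = -1, tr(M rho(e2 e4)) = -32/5, coefficient 8/5. Every other blade of grade <= 2 projects to 0.
Answer: 1/3 + 1/3*e4 + 8/5*e2 e4


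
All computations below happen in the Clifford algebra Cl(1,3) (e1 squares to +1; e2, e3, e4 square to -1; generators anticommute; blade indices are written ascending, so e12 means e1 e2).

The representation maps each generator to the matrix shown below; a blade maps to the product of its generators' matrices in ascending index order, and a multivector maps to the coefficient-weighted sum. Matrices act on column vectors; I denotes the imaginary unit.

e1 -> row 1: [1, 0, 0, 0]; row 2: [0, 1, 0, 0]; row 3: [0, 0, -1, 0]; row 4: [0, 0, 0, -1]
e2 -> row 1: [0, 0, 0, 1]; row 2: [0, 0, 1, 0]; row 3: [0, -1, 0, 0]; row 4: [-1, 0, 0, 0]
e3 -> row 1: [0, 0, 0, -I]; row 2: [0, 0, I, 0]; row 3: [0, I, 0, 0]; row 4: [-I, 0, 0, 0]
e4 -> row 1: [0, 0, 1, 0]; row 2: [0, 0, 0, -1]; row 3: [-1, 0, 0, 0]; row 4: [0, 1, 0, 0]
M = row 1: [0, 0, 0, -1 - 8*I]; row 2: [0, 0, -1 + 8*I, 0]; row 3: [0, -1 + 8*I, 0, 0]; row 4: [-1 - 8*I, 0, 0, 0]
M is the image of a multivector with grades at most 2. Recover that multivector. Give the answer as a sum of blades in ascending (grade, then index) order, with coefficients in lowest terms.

Method: the blade images are trace-orthogonal — tr(rho(e_A) rho(e_B)^-1) = 4 if A = B and 0 otherwise — and rho(e_A)^-1 = (e_A)^2 * rho(e_A) with (e_A)^2 = +1 or -1, so the coefficient of e_A in the preimage is (e_A)^2 * tr(M rho(e_A))/4.
Nonzero projections over blades of grade <= 2: e3: (e3)^2 = -1, tr(M rho(e3)) = -32, coefficient 8; e12: (e12)^2 = +1, tr(M rho(e12)) = -4, coefficient -1. Every other blade of grade <= 2 projects to 0.
Answer: 8*e3 - e12


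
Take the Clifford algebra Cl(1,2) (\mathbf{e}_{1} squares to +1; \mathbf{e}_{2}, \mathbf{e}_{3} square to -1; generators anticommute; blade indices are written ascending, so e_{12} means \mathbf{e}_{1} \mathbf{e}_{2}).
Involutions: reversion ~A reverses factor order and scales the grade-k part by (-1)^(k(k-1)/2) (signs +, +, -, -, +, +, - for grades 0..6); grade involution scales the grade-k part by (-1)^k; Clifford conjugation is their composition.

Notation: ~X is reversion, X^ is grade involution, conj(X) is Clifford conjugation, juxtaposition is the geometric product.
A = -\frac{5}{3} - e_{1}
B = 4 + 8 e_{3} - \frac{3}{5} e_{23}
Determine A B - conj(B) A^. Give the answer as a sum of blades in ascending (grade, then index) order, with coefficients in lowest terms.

first term: -\frac{20}{3} - 4 e_{1} - \frac{40}{3} e_{3} - 8 e_{13} + e_{23} + \frac{3}{5} e_{123}
second term: -\frac{20}{3} + 4 e_{1} + \frac{40}{3} e_{3} + 8 e_{13} - e_{23} + \frac{3}{5} e_{123}
Answer: -8 e_{1} - \frac{80}{3} e_{3} - 16 e_{13} + 2 e_{23}


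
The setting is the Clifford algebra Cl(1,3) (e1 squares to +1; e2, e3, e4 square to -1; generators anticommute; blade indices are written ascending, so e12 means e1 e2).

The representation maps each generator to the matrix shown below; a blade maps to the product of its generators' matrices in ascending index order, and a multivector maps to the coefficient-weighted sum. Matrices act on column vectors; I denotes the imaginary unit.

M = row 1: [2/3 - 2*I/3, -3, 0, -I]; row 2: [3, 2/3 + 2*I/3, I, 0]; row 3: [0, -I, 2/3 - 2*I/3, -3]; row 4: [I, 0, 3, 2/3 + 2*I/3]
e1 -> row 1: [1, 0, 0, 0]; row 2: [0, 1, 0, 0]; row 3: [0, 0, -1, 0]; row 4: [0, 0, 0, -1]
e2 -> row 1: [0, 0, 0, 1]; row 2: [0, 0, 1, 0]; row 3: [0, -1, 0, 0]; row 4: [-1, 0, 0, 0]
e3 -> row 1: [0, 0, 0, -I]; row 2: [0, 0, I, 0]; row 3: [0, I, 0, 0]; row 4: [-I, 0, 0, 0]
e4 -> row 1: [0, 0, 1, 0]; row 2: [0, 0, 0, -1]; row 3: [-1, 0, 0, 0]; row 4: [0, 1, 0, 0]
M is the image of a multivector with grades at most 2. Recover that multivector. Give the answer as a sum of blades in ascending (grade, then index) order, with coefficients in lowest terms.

Method: the blade images are trace-orthogonal — tr(rho(e_A) rho(e_B)^-1) = 4 if A = B and 0 otherwise — and rho(e_A)^-1 = (e_A)^2 * rho(e_A) with (e_A)^2 = +1 or -1, so the coefficient of e_A in the preimage is (e_A)^2 * tr(M rho(e_A))/4.
Nonzero projections over blades of grade <= 2: 1: (1)^2 = +1, tr(M 1) = 8/3, coefficient 2/3; e13: (e13)^2 = +1, tr(M rho(e13)) = 4, coefficient 1; e23: (e23)^2 = -1, tr(M rho(e23)) = -8/3, coefficient 2/3; e24: (e24)^2 = -1, tr(M rho(e24)) = 12, coefficient -3. Every other blade of grade <= 2 projects to 0.
Answer: 2/3 + e13 + 2/3*e23 - 3*e24


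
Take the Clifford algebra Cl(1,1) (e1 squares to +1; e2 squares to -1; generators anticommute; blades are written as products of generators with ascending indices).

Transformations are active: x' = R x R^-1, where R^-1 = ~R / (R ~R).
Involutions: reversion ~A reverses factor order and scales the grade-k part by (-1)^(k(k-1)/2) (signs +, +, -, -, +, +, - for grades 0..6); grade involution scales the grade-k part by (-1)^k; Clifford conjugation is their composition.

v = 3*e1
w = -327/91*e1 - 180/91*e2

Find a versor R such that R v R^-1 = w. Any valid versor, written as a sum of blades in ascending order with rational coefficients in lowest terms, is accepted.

A norm check does it: q(v) = q(w) = 9, hence R = v + w = -54/91*e1 - 180/91*e2 realises the map — parallel part kept, (v - w)/2 negated, v carried to w.
Answer: -54/91*e1 - 180/91*e2


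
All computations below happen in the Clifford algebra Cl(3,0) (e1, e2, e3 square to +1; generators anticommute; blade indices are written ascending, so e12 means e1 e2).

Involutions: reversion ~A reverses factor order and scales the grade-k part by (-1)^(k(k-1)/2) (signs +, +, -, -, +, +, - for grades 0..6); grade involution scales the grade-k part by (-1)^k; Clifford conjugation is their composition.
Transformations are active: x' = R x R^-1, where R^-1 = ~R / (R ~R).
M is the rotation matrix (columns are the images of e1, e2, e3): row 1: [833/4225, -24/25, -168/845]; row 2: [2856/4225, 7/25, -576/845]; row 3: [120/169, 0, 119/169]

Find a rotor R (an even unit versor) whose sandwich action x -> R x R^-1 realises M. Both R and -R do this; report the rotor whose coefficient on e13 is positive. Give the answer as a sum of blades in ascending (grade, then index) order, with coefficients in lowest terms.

Method: write R = a + b12*e12 + b13*e13 + b23*e23 with a^2 + b12^2 + b13^2 + b23^2 = 1 (so R^-1 = ~R). Expanding the columns R e_j ~R gives tr M = 4a^2 - 1 and, from the antisymmetric part, M21 - M12 = -4a*b12, M13 - M31 = 4a*b13, M32 - M23 = -4a*b23.
Here tr M = 4991/4225, so a^2 = (1 + tr M)/4 = 2304/4225 and a = ±48/65. Taking a = 48/65: M21 - M12 = 6912/4225, M13 - M31 = -768/845, M32 - M23 = 576/845, giving b12 = -36/65, b13 = -4/13, b23 = -3/13, i.e. R = 48/65 - 36/65*e12 - 4/13*e13 - 3/13*e23.
Its e13 coefficient is negative, so report the other preimage -R.
Answer: -48/65 + 36/65*e12 + 4/13*e13 + 3/13*e23. Uniqueness: Spin(3) -> SO(3) maps R and -R to the same rotation of trace 4991/4225; fixing the sign of the e13 coefficient removes the ambiguity.


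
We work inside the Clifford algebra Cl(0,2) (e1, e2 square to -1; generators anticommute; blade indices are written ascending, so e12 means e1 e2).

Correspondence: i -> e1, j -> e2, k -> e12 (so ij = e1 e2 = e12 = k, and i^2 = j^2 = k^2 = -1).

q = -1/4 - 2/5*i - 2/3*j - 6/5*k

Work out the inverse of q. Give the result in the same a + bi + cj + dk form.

In blades: q = -1/4 - 2/5*e1 - 2/3*e2 - 6/5*e12.
With qbar = -1/4 + 2/5*e1 + 2/3*e2 + 6/5*e12 (scalar fixed, mapped units negated), q qbar = 1517/720 (the sum of squared coefficients), so q^-1 = qbar / (1517/720) = -180/1517 + 288/1517*e1 + 480/1517*e2 + 864/1517*e12; translating back:
Answer: -180/1517 + 288/1517*i + 480/1517*j + 864/1517*k


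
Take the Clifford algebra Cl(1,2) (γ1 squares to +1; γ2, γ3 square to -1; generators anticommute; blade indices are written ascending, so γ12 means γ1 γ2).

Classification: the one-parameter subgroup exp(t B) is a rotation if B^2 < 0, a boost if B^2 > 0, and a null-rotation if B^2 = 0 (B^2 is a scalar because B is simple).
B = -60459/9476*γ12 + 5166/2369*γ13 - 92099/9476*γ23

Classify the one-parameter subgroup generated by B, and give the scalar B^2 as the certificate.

B^2 term by term: the squares give (-60459/9476)^2*(γ12)^2 + (5166/2369)^2*(γ13)^2 + (-92099/9476)^2*(γ23)^2 = 3655290681/89794576*(+1) + 26687556/5612161*(+1) + 8482225801/89794576*(-1) = -49 (each basis 2-blade squares to minus the product of its generators' squares); cross terms between blades sharing an index anticommute and cancel. So B^2 = -49.
Answer: rotation, certificate B^2 = -49. B^2 = -49 is basis-independent, so its sign is the whole story.


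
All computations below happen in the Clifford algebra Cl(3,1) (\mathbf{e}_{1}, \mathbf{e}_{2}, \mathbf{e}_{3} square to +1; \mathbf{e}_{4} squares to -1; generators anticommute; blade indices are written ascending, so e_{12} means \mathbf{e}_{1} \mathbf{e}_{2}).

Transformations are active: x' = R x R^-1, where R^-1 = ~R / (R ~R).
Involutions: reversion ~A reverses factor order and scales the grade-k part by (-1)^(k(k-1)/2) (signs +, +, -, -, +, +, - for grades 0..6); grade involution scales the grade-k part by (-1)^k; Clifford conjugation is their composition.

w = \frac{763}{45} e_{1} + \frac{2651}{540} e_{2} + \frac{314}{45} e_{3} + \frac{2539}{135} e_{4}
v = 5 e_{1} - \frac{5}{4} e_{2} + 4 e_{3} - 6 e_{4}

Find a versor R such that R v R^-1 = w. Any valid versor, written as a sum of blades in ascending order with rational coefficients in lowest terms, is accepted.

Reasoning: v^2 = w^2 = \frac{105}{16} since conjugation preserves the quadratic form; R = v + w = \frac{988}{45} e_{1} + \frac{494}{135} e_{2} + \frac{494}{45} e_{3} + \frac{1729}{135} e_{4} is then valid when invertible, keeping its own part and reversing (v - w)/2.
Answer: \frac{988}{45} e_{1} + \frac{494}{135} e_{2} + \frac{494}{45} e_{3} + \frac{1729}{135} e_{4}


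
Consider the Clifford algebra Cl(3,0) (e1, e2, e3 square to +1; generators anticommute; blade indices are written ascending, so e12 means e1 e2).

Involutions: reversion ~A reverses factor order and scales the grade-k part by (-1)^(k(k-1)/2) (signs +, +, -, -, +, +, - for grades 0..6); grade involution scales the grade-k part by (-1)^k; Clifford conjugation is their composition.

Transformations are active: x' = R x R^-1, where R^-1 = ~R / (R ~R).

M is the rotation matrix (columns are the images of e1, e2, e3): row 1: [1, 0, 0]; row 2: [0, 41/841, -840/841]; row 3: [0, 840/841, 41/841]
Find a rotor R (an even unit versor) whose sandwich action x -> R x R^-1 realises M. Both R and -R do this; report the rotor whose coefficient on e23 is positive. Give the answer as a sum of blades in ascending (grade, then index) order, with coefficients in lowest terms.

Method: write R = a + b12*e12 + b13*e13 + b23*e23 with a^2 + b12^2 + b13^2 + b23^2 = 1 (so R^-1 = ~R). Expanding the columns R e_j ~R gives tr M = 4a^2 - 1 and, from the antisymmetric part, M21 - M12 = -4a*b12, M13 - M31 = 4a*b13, M32 - M23 = -4a*b23.
Here tr M = 923/841, so a^2 = (1 + tr M)/4 = 441/841 and a = ±21/29. Taking a = 21/29: M21 - M12 = 0, M13 - M31 = 0, M32 - M23 = 1680/841, giving b12 = 0, b13 = 0, b23 = -20/29, i.e. R = 21/29 - 20/29*e23.
Its e23 coefficient is negative, so report the other preimage -R.
Answer: -21/29 + 20/29*e23. Recall the cover is two-to-one: with M of trace 923/841, both preimages act alike, and the stated e23 sign chooses the sheet.
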